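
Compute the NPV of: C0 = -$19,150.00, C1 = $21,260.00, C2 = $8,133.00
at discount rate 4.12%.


Formula: NPV = C0 + C1/(1+r) + C2/(1+r)^2
Discount C1: $21,260.00 / (1 + 0.0412) = $20,418.75
Discount C2: $8,133.00 / (1 + 0.0412)^2 = $7,502.09
NPV = -$19,150.00 + $20,418.75 + $7,502.09 = $8,770.84

$8,770.84


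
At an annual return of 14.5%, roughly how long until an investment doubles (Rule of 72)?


Formula: Years ≈ 72 / r
Substituting: Years ≈ 72 / 14.5
Years ≈ 5.0

5.0 years


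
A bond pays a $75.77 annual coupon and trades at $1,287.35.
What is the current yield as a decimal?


Formula: Current yield = annual coupon / price
Substituting: CY = $75.77 / $1,287.35
CY = 0.058857

0.058857


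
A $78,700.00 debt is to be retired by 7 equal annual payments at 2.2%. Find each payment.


Formula: PMT = PV * r / (1 - (1+r)^(-n))
Denominator: 1 - (1 + 0.022)^(-7) = 0.141296
Numerator: $78,700.00 * 0.022 = 1731.4
PMT = 1731.4 / 0.141296 = $12,253.75

$12,253.75


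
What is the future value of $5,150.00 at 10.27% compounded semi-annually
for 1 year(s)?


Formula: FV = P * (1 + r/m)^(m*t)
Period rate: r/m = 0.1027 / 2 = 0.05135
Total periods: m*t = 2 * 1 = 2
Growth factor: (1 + 0.05135)^2 = 1.105337
FV = $5,150.00 * 1.105337 = $5,692.48

$5,692.48


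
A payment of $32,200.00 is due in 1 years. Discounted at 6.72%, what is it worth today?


Formula: PV = FV / (1 + r)^n
Substituting: PV = $32,200.00 / (1 + 0.0672)^1
Discount factor: (1.0672)^1 = 1.0672
PV = $32,200.00 / 1.0672 = $30,172.41

$30,172.41


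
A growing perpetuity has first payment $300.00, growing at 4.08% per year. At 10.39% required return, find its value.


Formula: PV = C / (r - g)
Spread: r - g = 0.1039 - 0.0408 = 0.0631
Substituting: PV = $300.00 / 0.0631
PV = $4,754.36

$4,754.36


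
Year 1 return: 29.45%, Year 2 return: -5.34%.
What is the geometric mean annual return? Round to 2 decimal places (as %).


Formula: Geometric mean = ((1+r1)*(1+r2))^(1/2) - 1
Product: (1 + 0.2945) * (1 + -0.0534) = 1.2945 * 0.9466 = 1.225374
Square root: 1.225374^0.5 = 1.106966
Geometric mean = 1.106966 - 1 = 0.106966
As percentage: 10.70%

10.70%


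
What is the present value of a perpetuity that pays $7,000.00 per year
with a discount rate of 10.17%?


Formula: PV = C / r
Substituting: PV = $7,000.00 / 0.1017
PV = $68,829.89

$68,829.89


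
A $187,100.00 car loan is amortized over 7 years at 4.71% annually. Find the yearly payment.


Formula: PMT = PV * r / (1 - (1+r)^(-n))
Denominator: 1 - (1 + 0.0471)^(-7) = 0.275426
Numerator: $187,100.00 * 0.0471 = 8812.41
PMT = 8812.41 / 0.275426 = $31,995.59

$31,995.59


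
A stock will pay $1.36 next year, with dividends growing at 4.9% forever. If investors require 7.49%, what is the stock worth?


Formula: P = D1 / (r - g)
Spread: r - g = 0.0749 - 0.049 = 0.0259
Substituting: P = $1.36 / 0.0259
P = $52.51

$52.51


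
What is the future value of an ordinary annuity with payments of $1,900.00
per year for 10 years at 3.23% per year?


Formula: FV = PMT * ((1+r)^n - 1) / r
Growth factor: (1 + 0.0323)^10 = 1.37423
Numerator: 1.37423 - 1 = 0.37423
FV = $1,900.00 * 0.37423 / 0.0323 = $22,013.50

$22,013.50


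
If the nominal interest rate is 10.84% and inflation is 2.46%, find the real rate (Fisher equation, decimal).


Formula: (1 + r_real) = (1 + r_nom) / (1 + inflation)
Substituting: (1 + r_real) = 1.1084 / 1.0246
(1 + r_real) = 1.081788
r_real = 1.081788 - 1 = 0.081788

0.081788


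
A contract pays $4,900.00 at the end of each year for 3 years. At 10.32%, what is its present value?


Formula: PV = PMT * (1 - (1+r)^(-n)) / r
Discount factor: (1 + 0.1032)^(-3) = 0.744796
Bracket: 1 - 0.744796 = 0.255204
PV = $4,900.00 * 0.255204 / 0.1032 = $12,117.25

$12,117.25


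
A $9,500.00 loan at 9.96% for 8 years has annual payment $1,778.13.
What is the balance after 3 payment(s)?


Formula: Balance = PV*(1+r)^k - PMT*((1+r)^k - 1)/r
Growth: (1 + 0.0996)^3 = 1.329549
Accumulated factor: ((1+r)^k - 1)/r = 3.30872
Balance = $9,500.00 * 1.329549 - $1,778.13 * 3.30872
Balance = $6,747.38

$6,747.38


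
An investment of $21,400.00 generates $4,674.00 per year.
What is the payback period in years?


Formula: Payback = investment / annual cash flow
Substituting: Payback = $21,400.00 / $4,674.00
Payback = 4.5785 years

4.5785 years


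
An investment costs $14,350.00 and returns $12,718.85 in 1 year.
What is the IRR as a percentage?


Formula: IRR = C1/C0 - 1
Substituting: IRR = $12,718.85 / $14,350.00 - 1
Ratio: 0.886331 - 1 = -0.113669
IRR = -11.3669%

-11.3669%


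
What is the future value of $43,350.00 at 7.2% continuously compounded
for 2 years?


Formula: FV = P * e^(r*t)
Exponent: r*t = 0.072 * 2 = 0.144
e^(0.144) = 1.154884
FV = $43,350.00 * 1.154884 = $50,064.23

$50,064.23


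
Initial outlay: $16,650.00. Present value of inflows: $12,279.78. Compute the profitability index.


Formula: PI = PV(cash flows) / initial investment
Substituting: PI = $12,279.78 / $16,650.00
PI = 0.7375

0.7375


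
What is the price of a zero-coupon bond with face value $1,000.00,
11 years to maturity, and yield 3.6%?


Formula: Price = FV / (1 + r)^n
Substituting: Price = $1,000.00 / (1 + 0.036)^11
Discount factor: (1.036)^11 = 1.475561
Price = $1,000.00 / 1.475561 = $677.71

$677.71


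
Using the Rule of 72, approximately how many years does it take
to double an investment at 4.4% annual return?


Formula: Years ≈ 72 / r
Substituting: Years ≈ 72 / 4.4
Years ≈ 16.4

16.4 years


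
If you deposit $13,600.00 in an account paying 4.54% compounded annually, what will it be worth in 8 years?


Formula: FV = P * (1 + r)^n
Substituting: FV = $13,600.00 * (1 + 0.0454)^8
Growth factor: (1.0454)^8 = 1.426461
FV = $13,600.00 * 1.426461 = $19,399.87

$19,399.87


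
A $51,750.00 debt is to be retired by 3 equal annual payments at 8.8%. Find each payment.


Formula: PMT = PV * r / (1 - (1+r)^(-n))
Denominator: 1 - (1 + 0.088)^(-3) = 0.22355
Numerator: $51,750.00 * 0.088 = 4554.0
PMT = 4554.0 / 0.22355 = $20,371.25

$20,371.25


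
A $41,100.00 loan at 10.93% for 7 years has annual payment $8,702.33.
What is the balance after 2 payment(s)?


Formula: Balance = PV*(1+r)^k - PMT*((1+r)^k - 1)/r
Growth: (1 + 0.1093)^2 = 1.230546
Accumulated factor: ((1+r)^k - 1)/r = 2.1093
Balance = $41,100.00 * 1.230546 - $8,702.33 * 2.1093
Balance = $32,219.64

$32,219.64


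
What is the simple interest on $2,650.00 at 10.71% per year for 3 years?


Formula: I = P * r * t
Substituting: I = $2,650.00 * 0.1071 * 3
Step: I = $2,650.00 * 0.3213
I = $851.45

$851.45


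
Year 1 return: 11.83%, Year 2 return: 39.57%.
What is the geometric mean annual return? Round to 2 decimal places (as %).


Formula: Geometric mean = ((1+r1)*(1+r2))^(1/2) - 1
Product: (1 + 0.1183) * (1 + 0.3957) = 1.1183 * 1.3957 = 1.560811
Square root: 1.560811^0.5 = 1.249324
Geometric mean = 1.249324 - 1 = 0.249324
As percentage: 24.93%

24.93%


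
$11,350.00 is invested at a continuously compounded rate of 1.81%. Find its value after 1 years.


Formula: FV = P * e^(r*t)
Exponent: r*t = 0.0181 * 1 = 0.0181
e^(0.0181) = 1.018265
FV = $11,350.00 * 1.018265 = $11,557.31

$11,557.31


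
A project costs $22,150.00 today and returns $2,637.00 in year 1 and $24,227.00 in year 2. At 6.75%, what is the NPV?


Formula: NPV = C0 + C1/(1+r) + C2/(1+r)^2
Discount C1: $2,637.00 / (1 + 0.0675) = $2,470.26
Discount C2: $24,227.00 / (1 + 0.0675)^2 = $21,260.03
NPV = -$22,150.00 + $2,470.26 + $21,260.03 = $1,580.29

$1,580.29


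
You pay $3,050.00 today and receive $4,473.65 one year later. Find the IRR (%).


Formula: IRR = C1/C0 - 1
Substituting: IRR = $4,473.65 / $3,050.00 - 1
Ratio: 1.46677 - 1 = 0.46677
IRR = 46.677%

46.677%


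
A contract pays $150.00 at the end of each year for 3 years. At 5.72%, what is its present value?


Formula: PV = PMT * (1 - (1+r)^(-n)) / r
Discount factor: (1 + 0.0572)^(-3) = 0.846308
Bracket: 1 - 0.846308 = 0.153692
PV = $150.00 * 0.153692 / 0.0572 = $403.04

$403.04


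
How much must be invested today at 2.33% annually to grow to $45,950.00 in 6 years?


Formula: PV = FV / (1 + r)^n
Substituting: PV = $45,950.00 / (1 + 0.0233)^6
Discount factor: (1.0233)^6 = 1.148201
PV = $45,950.00 / 1.148201 = $40,019.13

$40,019.13


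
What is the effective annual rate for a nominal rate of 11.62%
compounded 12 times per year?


Formula: EAR = (1 + r/m)^m - 1
Period rate: r/m = 0.1162 / 12 = 0.009683
Compounding: (1 + 0.009683)^12 = 1.122593
EAR = 1.122593 - 1 = 0.122593

0.122593


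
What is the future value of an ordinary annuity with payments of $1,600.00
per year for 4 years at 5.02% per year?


Formula: FV = PMT * ((1+r)^n - 1) / r
Growth factor: (1 + 0.0502)^4 = 1.216433
Numerator: 1.216433 - 1 = 0.216433
FV = $1,600.00 * 0.216433 / 0.0502 = $6,898.25

$6,898.25


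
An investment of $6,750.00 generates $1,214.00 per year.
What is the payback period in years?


Formula: Payback = investment / annual cash flow
Substituting: Payback = $6,750.00 / $1,214.00
Payback = 5.5601 years

5.5601 years


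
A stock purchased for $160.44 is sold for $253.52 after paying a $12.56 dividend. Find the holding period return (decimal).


Formula: HPR = (P1 - P0 + D) / P0
Gain: $253.52 - $160.44 + $12.56 = $105.64
HPR = $105.64 / $160.44 = 0.6584

0.6584


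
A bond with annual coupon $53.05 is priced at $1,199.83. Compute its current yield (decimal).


Formula: Current yield = annual coupon / price
Substituting: CY = $53.05 / $1,199.83
CY = 0.044215

0.044215


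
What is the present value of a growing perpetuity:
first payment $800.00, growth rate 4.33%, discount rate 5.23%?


Formula: PV = C / (r - g)
Spread: r - g = 0.0523 - 0.0433 = 0.009
Substituting: PV = $800.00 / 0.009
PV = $88,888.89

$88,888.89


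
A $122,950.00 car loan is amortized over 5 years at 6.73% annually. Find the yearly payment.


Formula: PMT = PV * r / (1 - (1+r)^(-n))
Denominator: 1 - (1 + 0.0673)^(-5) = 0.27795
Numerator: $122,950.00 * 0.0673 = 8274.535
PMT = 8274.535 / 0.27795 = $29,769.90

$29,769.90


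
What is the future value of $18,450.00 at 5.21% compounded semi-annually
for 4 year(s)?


Formula: FV = P * (1 + r/m)^(m*t)
Period rate: r/m = 0.0521 / 2 = 0.02605
Total periods: m*t = 2 * 4 = 8
Growth factor: (1 + 0.02605)^8 = 1.228424
FV = $18,450.00 * 1.228424 = $22,664.42

$22,664.42


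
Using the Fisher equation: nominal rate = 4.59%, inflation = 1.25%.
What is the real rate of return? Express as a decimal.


Formula: (1 + r_real) = (1 + r_nom) / (1 + inflation)
Substituting: (1 + r_real) = 1.0459 / 1.0125
(1 + r_real) = 1.032988
r_real = 1.032988 - 1 = 0.032988

0.032988


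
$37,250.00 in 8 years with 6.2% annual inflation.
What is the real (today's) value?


Formula: Real value = nominal / (1 + inflation)^years
Price level: (1 + 0.062)^8 = 1.618066
Real value = $37,250.00 / 1.618066 = $23,021.32

$23,021.32


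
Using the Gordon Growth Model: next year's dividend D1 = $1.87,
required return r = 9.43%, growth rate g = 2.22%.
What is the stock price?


Formula: P = D1 / (r - g)
Spread: r - g = 0.0943 - 0.0222 = 0.0721
Substituting: P = $1.87 / 0.0721
P = $25.94

$25.94


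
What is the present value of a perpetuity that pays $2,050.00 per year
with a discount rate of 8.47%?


Formula: PV = C / r
Substituting: PV = $2,050.00 / 0.0847
PV = $24,203.07

$24,203.07


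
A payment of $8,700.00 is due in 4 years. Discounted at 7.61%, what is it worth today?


Formula: PV = FV / (1 + r)^n
Substituting: PV = $8,700.00 / (1 + 0.0761)^4
Discount factor: (1.0761)^4 = 1.340944
PV = $8,700.00 / 1.340944 = $6,487.97

$6,487.97


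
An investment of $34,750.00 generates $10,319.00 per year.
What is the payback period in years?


Formula: Payback = investment / annual cash flow
Substituting: Payback = $34,750.00 / $10,319.00
Payback = 3.3676 years

3.3676 years


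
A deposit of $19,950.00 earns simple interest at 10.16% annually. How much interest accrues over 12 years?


Formula: I = P * r * t
Substituting: I = $19,950.00 * 0.1016 * 12
Step: I = $19,950.00 * 1.2192
I = $24,323.04

$24,323.04


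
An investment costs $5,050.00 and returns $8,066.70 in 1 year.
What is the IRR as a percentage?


Formula: IRR = C1/C0 - 1
Substituting: IRR = $8,066.70 / $5,050.00 - 1
Ratio: 1.597366 - 1 = 0.597366
IRR = 59.7366%

59.7366%


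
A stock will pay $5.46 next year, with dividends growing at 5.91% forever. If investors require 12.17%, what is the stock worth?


Formula: P = D1 / (r - g)
Spread: r - g = 0.1217 - 0.0591 = 0.0626
Substituting: P = $5.46 / 0.0626
P = $87.22

$87.22


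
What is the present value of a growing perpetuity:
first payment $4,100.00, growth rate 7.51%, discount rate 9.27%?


Formula: PV = C / (r - g)
Spread: r - g = 0.0927 - 0.0751 = 0.0176
Substituting: PV = $4,100.00 / 0.0176
PV = $232,954.55

$232,954.55


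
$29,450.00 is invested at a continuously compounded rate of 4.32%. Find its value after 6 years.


Formula: FV = P * e^(r*t)
Exponent: r*t = 0.0432 * 6 = 0.2592
e^(0.2592) = 1.295893
FV = $29,450.00 * 1.295893 = $38,164.05

$38,164.05


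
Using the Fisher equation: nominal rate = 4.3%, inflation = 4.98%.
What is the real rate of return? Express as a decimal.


Formula: (1 + r_real) = (1 + r_nom) / (1 + inflation)
Substituting: (1 + r_real) = 1.043 / 1.0498
(1 + r_real) = 0.993523
r_real = 0.993523 - 1 = -0.006477

-0.006477


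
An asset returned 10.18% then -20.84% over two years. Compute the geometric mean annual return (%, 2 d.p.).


Formula: Geometric mean = ((1+r1)*(1+r2))^(1/2) - 1
Product: (1 + 0.1018) * (1 + -0.2084) = 1.1018 * 0.7916 = 0.872185
Square root: 0.872185^0.5 = 0.933908
Geometric mean = 0.933908 - 1 = -0.066092
As percentage: -6.61%

-6.61%


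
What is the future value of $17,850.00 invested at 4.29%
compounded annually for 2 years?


Formula: FV = P * (1 + r)^n
Substituting: FV = $17,850.00 * (1 + 0.0429)^2
Growth factor: (1.0429)^2 = 1.08764
FV = $17,850.00 * 1.08764 = $19,414.38

$19,414.38


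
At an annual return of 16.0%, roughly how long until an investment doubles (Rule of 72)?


Formula: Years ≈ 72 / r
Substituting: Years ≈ 72 / 16.0
Years ≈ 4.5

4.5 years


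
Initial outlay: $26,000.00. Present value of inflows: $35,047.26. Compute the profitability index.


Formula: PI = PV(cash flows) / initial investment
Substituting: PI = $35,047.26 / $26,000.00
PI = 1.348

1.348


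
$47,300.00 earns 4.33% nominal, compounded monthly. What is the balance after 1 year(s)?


Formula: FV = P * (1 + r/m)^(m*t)
Period rate: r/m = 0.0433 / 12 = 0.003608
Total periods: m*t = 12 * 1 = 12
Growth factor: (1 + 0.003608)^12 = 1.04417
FV = $47,300.00 * 1.04417 = $49,389.23

$49,389.23


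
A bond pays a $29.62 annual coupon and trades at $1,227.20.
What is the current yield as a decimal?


Formula: Current yield = annual coupon / price
Substituting: CY = $29.62 / $1,227.20
CY = 0.024136

0.024136


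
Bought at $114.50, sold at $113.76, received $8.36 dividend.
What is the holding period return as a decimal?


Formula: HPR = (P1 - P0 + D) / P0
Gain: $113.76 - $114.50 + $8.36 = $7.62
HPR = $7.62 / $114.50 = 0.0666

0.0666


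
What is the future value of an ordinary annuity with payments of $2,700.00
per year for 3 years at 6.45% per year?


Formula: FV = PMT * ((1+r)^n - 1) / r
Growth factor: (1 + 0.0645)^3 = 1.206249
Numerator: 1.206249 - 1 = 0.206249
FV = $2,700.00 * 0.206249 / 0.0645 = $8,633.68

$8,633.68


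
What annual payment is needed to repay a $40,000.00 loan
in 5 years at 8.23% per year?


Formula: PMT = PV * r / (1 - (1+r)^(-n))
Denominator: 1 - (1 + 0.0823)^(-5) = 0.326618
Numerator: $40,000.00 * 0.0823 = 3292.0
PMT = 3292.0 / 0.326618 = $10,079.06

$10,079.06


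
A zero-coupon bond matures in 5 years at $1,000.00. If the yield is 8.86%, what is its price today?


Formula: Price = FV / (1 + r)^n
Substituting: Price = $1,000.00 / (1 + 0.0886)^5
Discount factor: (1.0886)^5 = 1.528768
Price = $1,000.00 / 1.528768 = $654.12

$654.12


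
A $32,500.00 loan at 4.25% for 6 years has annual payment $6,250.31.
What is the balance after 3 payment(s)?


Formula: Balance = PV*(1+r)^k - PMT*((1+r)^k - 1)/r
Growth: (1 + 0.0425)^3 = 1.132996
Accumulated factor: ((1+r)^k - 1)/r = 3.129306
Balance = $32,500.00 * 1.132996 - $6,250.31 * 3.129306
Balance = $17,263.22

$17,263.22


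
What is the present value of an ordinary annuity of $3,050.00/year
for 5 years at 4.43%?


Formula: PV = PMT * (1 - (1+r)^(-n)) / r
Discount factor: (1 + 0.0443)^(-5) = 0.805144
Bracket: 1 - 0.805144 = 0.194856
PV = $3,050.00 * 0.194856 / 0.0443 = $13,415.59

$13,415.59


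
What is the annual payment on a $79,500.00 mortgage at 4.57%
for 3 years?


Formula: PMT = PV * r / (1 - (1+r)^(-n))
Denominator: 1 - (1 + 0.0457)^(-3) = 0.125462
Numerator: $79,500.00 * 0.0457 = 3633.15
PMT = 3633.15 / 0.125462 = $28,958.17

$28,958.17


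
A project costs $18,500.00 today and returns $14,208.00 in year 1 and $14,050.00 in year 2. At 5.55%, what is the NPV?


Formula: NPV = C0 + C1/(1+r) + C2/(1+r)^2
Discount C1: $14,208.00 / (1 + 0.0555) = $13,460.92
Discount C2: $14,050.00 / (1 + 0.0555)^2 = $12,611.30
NPV = -$18,500.00 + $13,460.92 + $12,611.30 = $7,572.22

$7,572.22


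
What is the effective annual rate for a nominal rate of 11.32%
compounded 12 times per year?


Formula: EAR = (1 + r/m)^m - 1
Period rate: r/m = 0.1132 / 12 = 0.009433
Compounding: (1 + 0.009433)^12 = 1.119262
EAR = 1.119262 - 1 = 0.119262

0.119262


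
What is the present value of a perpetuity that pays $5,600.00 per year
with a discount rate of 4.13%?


Formula: PV = C / r
Substituting: PV = $5,600.00 / 0.0413
PV = $135,593.22

$135,593.22


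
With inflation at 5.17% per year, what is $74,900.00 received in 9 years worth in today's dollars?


Formula: Real value = nominal / (1 + inflation)^years
Price level: (1 + 0.0517)^9 = 1.57408
Real value = $74,900.00 / 1.57408 = $47,583.34

$47,583.34


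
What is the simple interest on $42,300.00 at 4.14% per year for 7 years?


Formula: I = P * r * t
Substituting: I = $42,300.00 * 0.0414 * 7
Step: I = $42,300.00 * 0.2898
I = $12,258.54

$12,258.54


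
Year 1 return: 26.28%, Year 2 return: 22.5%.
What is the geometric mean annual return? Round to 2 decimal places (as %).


Formula: Geometric mean = ((1+r1)*(1+r2))^(1/2) - 1
Product: (1 + 0.2628) * (1 + 0.225) = 1.2628 * 1.225 = 1.54693
Square root: 1.54693^0.5 = 1.243756
Geometric mean = 1.243756 - 1 = 0.243756
As percentage: 24.38%

24.38%


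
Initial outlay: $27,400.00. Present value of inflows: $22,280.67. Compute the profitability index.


Formula: PI = PV(cash flows) / initial investment
Substituting: PI = $22,280.67 / $27,400.00
PI = 0.8132

0.8132


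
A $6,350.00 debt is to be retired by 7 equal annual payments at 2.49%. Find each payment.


Formula: PMT = PV * r / (1 - (1+r)^(-n))
Denominator: 1 - (1 + 0.0249)^(-7) = 0.15816
Numerator: $6,350.00 * 0.0249 = 158.115
PMT = 158.115 / 0.15816 = $999.72

$999.72


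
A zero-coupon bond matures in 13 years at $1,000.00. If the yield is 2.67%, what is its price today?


Formula: Price = FV / (1 + r)^n
Substituting: Price = $1,000.00 / (1 + 0.0267)^13
Discount factor: (1.0267)^13 = 1.408531
Price = $1,000.00 / 1.408531 = $709.96

$709.96


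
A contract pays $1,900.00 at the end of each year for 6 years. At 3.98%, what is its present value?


Formula: PV = PMT * (1 - (1+r)^(-n)) / r
Discount factor: (1 + 0.0398)^(-6) = 0.791227
Bracket: 1 - 0.791227 = 0.208773
PV = $1,900.00 * 0.208773 / 0.0398 = $9,966.55

$9,966.55


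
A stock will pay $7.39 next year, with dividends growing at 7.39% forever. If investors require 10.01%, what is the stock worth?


Formula: P = D1 / (r - g)
Spread: r - g = 0.1001 - 0.0739 = 0.0262
Substituting: P = $7.39 / 0.0262
P = $282.06

$282.06


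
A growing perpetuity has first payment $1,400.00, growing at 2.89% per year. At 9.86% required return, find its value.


Formula: PV = C / (r - g)
Spread: r - g = 0.0986 - 0.0289 = 0.0697
Substituting: PV = $1,400.00 / 0.0697
PV = $20,086.08

$20,086.08


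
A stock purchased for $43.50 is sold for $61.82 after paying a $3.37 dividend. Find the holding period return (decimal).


Formula: HPR = (P1 - P0 + D) / P0
Gain: $61.82 - $43.50 + $3.37 = $21.69
HPR = $21.69 / $43.50 = 0.4986

0.4986


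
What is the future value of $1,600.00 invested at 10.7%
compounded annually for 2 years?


Formula: FV = P * (1 + r)^n
Substituting: FV = $1,600.00 * (1 + 0.107)^2
Growth factor: (1.107)^2 = 1.225449
FV = $1,600.00 * 1.225449 = $1,960.72

$1,960.72


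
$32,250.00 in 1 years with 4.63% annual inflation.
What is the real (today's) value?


Formula: Real value = nominal / (1 + inflation)^years
Price level: (1 + 0.0463)^1 = 1.0463
Real value = $32,250.00 / 1.0463 = $30,822.90

$30,822.90


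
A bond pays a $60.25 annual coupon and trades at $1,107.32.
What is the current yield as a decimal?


Formula: Current yield = annual coupon / price
Substituting: CY = $60.25 / $1,107.32
CY = 0.054411

0.054411


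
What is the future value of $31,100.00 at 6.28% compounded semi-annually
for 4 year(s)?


Formula: FV = P * (1 + r/m)^(m*t)
Period rate: r/m = 0.0628 / 2 = 0.0314
Total periods: m*t = 2 * 4 = 8
Growth factor: (1 + 0.0314)^8 = 1.28061
FV = $31,100.00 * 1.28061 = $39,826.98

$39,826.98


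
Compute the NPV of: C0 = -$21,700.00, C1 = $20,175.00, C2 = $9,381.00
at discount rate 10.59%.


Formula: NPV = C0 + C1/(1+r) + C2/(1+r)^2
Discount C1: $20,175.00 / (1 + 0.1059) = $18,243.06
Discount C2: $9,381.00 / (1 + 0.1059)^2 = $7,670.39
NPV = -$21,700.00 + $18,243.06 + $7,670.39 = $4,213.45

$4,213.45


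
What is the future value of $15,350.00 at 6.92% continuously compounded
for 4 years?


Formula: FV = P * e^(r*t)
Exponent: r*t = 0.0692 * 4 = 0.2768
e^(0.2768) = 1.318903
FV = $15,350.00 * 1.318903 = $20,245.15

$20,245.15


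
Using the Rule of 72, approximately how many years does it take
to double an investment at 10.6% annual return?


Formula: Years ≈ 72 / r
Substituting: Years ≈ 72 / 10.6
Years ≈ 6.8

6.8 years


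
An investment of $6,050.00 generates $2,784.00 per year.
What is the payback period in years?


Formula: Payback = investment / annual cash flow
Substituting: Payback = $6,050.00 / $2,784.00
Payback = 2.1731 years

2.1731 years


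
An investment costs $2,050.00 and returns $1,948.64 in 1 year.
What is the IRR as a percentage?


Formula: IRR = C1/C0 - 1
Substituting: IRR = $1,948.64 / $2,050.00 - 1
Ratio: 0.950556 - 1 = -0.049444
IRR = -4.9444%

-4.9444%


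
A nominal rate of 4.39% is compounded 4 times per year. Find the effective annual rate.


Formula: EAR = (1 + r/m)^m - 1
Period rate: r/m = 0.0439 / 4 = 0.010975
Compounding: (1 + 0.010975)^4 = 1.044628
EAR = 1.044628 - 1 = 0.044628

0.044628


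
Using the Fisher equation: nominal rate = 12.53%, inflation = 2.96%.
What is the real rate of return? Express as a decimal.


Formula: (1 + r_real) = (1 + r_nom) / (1 + inflation)
Substituting: (1 + r_real) = 1.1253 / 1.0296
(1 + r_real) = 1.092949
r_real = 1.092949 - 1 = 0.092949

0.092949


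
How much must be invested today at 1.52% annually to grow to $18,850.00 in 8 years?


Formula: PV = FV / (1 + r)^n
Substituting: PV = $18,850.00 / (1 + 0.0152)^8
Discount factor: (1.0152)^8 = 1.12827
PV = $18,850.00 / 1.12827 = $16,707.00

$16,707.00


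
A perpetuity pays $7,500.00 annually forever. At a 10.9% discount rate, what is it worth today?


Formula: PV = C / r
Substituting: PV = $7,500.00 / 0.109
PV = $68,807.34

$68,807.34


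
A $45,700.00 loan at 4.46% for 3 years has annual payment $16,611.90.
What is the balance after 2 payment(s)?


Formula: Balance = PV*(1+r)^k - PMT*((1+r)^k - 1)/r
Growth: (1 + 0.0446)^2 = 1.091189
Accumulated factor: ((1+r)^k - 1)/r = 2.0446
Balance = $45,700.00 * 1.091189 - $16,611.90 * 2.0446
Balance = $15,902.65

$15,902.65


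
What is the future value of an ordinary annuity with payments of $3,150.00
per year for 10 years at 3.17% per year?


Formula: FV = PMT * ((1+r)^n - 1) / r
Growth factor: (1 + 0.0317)^10 = 1.366263
Numerator: 1.366263 - 1 = 0.366263
FV = $3,150.00 * 0.366263 / 0.0317 = $36,395.22

$36,395.22


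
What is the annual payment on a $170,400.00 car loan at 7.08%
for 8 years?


Formula: PMT = PV * r / (1 - (1+r)^(-n))
Denominator: 1 - (1 + 0.0708)^(-8) = 0.42146
Numerator: $170,400.00 * 0.0708 = 12064.32
PMT = 12064.32 / 0.42146 = $28,625.04

$28,625.04


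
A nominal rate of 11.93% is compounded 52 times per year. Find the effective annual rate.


Formula: EAR = (1 + r/m)^m - 1
Period rate: r/m = 0.1193 / 52 = 0.002294
Compounding: (1 + 0.002294)^52 = 1.126554
EAR = 1.126554 - 1 = 0.126554

0.126554


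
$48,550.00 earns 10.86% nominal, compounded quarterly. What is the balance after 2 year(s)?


Formula: FV = P * (1 + r/m)^(m*t)
Period rate: r/m = 0.1086 / 4 = 0.02715
Total periods: m*t = 4 * 2 = 8
Growth factor: (1 + 0.02715)^8 = 1.238999
FV = $48,550.00 * 1.238999 = $60,153.40

$60,153.40


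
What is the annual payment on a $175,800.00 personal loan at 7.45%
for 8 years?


Formula: PMT = PV * r / (1 - (1+r)^(-n))
Denominator: 1 - (1 + 0.0745)^(-8) = 0.437207
Numerator: $175,800.00 * 0.0745 = 13097.1
PMT = 13097.1 / 0.437207 = $29,956.29

$29,956.29


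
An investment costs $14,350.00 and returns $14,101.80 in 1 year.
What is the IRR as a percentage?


Formula: IRR = C1/C0 - 1
Substituting: IRR = $14,101.80 / $14,350.00 - 1
Ratio: 0.982704 - 1 = -0.017296
IRR = -1.7296%

-1.7296%


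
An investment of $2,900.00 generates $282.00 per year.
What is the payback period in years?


Formula: Payback = investment / annual cash flow
Substituting: Payback = $2,900.00 / $282.00
Payback = 10.2837 years

10.2837 years


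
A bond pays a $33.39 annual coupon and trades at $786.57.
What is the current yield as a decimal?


Formula: Current yield = annual coupon / price
Substituting: CY = $33.39 / $786.57
CY = 0.04245

0.04245


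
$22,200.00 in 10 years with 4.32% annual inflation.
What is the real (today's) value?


Formula: Real value = nominal / (1 + inflation)^years
Price level: (1 + 0.0432)^10 = 1.526426
Real value = $22,200.00 / 1.526426 = $14,543.78

$14,543.78


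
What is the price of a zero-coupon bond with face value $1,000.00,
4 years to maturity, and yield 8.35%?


Formula: Price = FV / (1 + r)^n
Substituting: Price = $1,000.00 / (1 + 0.0835)^4
Discount factor: (1.0835)^4 = 1.378211
Price = $1,000.00 / 1.378211 = $725.58

$725.58


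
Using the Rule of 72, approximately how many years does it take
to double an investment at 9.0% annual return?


Formula: Years ≈ 72 / r
Substituting: Years ≈ 72 / 9.0
Years ≈ 8.0

8.0 years


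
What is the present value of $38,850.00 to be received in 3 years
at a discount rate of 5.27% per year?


Formula: PV = FV / (1 + r)^n
Substituting: PV = $38,850.00 / (1 + 0.0527)^3
Discount factor: (1.0527)^3 = 1.166578
PV = $38,850.00 / 1.166578 = $33,302.52

$33,302.52


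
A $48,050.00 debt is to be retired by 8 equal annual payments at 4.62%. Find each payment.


Formula: PMT = PV * r / (1 - (1+r)^(-n))
Denominator: 1 - (1 + 0.0462)^(-8) = 0.303242
Numerator: $48,050.00 * 0.0462 = 2219.91
PMT = 2219.91 / 0.303242 = $7,320.60

$7,320.60


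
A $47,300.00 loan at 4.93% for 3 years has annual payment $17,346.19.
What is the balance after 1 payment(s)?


Formula: Balance = PV*(1+r)^k - PMT*((1+r)^k - 1)/r
Growth: (1 + 0.0493)^1 = 1.0493
Accumulated factor: ((1+r)^k - 1)/r = 1.0
Balance = $47,300.00 * 1.0493 - $17,346.19 * 1.0
Balance = $32,285.70

$32,285.70


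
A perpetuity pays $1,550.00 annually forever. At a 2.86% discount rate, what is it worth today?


Formula: PV = C / r
Substituting: PV = $1,550.00 / 0.0286
PV = $54,195.80

$54,195.80


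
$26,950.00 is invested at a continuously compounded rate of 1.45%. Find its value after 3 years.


Formula: FV = P * e^(r*t)
Exponent: r*t = 0.0145 * 3 = 0.0435
e^(0.0435) = 1.04446
FV = $26,950.00 * 1.04446 = $28,148.20

$28,148.20


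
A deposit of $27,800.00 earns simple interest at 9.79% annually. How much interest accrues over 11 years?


Formula: I = P * r * t
Substituting: I = $27,800.00 * 0.0979 * 11
Step: I = $27,800.00 * 1.0769
I = $29,937.82

$29,937.82


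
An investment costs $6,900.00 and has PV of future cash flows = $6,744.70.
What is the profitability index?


Formula: PI = PV(cash flows) / initial investment
Substituting: PI = $6,744.70 / $6,900.00
PI = 0.9775

0.9775


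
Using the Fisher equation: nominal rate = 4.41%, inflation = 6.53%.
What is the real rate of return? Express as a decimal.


Formula: (1 + r_real) = (1 + r_nom) / (1 + inflation)
Substituting: (1 + r_real) = 1.0441 / 1.0653
(1 + r_real) = 0.9801
r_real = 0.9801 - 1 = -0.0199

-0.0199


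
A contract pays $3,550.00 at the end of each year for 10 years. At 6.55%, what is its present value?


Formula: PV = PMT * (1 - (1+r)^(-n)) / r
Discount factor: (1 + 0.0655)^(-10) = 0.530231
Bracket: 1 - 0.530231 = 0.469769
PV = $3,550.00 * 0.469769 / 0.0655 = $25,460.74

$25,460.74


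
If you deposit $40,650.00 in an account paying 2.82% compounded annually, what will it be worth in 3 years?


Formula: FV = P * (1 + r)^n
Substituting: FV = $40,650.00 * (1 + 0.0282)^3
Growth factor: (1.0282)^3 = 1.087008
FV = $40,650.00 * 1.087008 = $44,186.88

$44,186.88


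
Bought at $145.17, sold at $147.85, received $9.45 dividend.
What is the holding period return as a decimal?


Formula: HPR = (P1 - P0 + D) / P0
Gain: $147.85 - $145.17 + $9.45 = $12.13
HPR = $12.13 / $145.17 = 0.0836

0.0836


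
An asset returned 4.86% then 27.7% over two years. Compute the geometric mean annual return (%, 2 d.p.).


Formula: Geometric mean = ((1+r1)*(1+r2))^(1/2) - 1
Product: (1 + 0.0486) * (1 + 0.277) = 1.0486 * 1.277 = 1.339062
Square root: 1.339062^0.5 = 1.157179
Geometric mean = 1.157179 - 1 = 0.157179
As percentage: 15.72%

15.72%


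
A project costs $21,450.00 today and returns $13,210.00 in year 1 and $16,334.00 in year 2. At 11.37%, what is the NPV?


Formula: NPV = C0 + C1/(1+r) + C2/(1+r)^2
Discount C1: $13,210.00 / (1 + 0.1137) = $11,861.36
Discount C2: $16,334.00 / (1 + 0.1137)^2 = $13,169.10
NPV = -$21,450.00 + $11,861.36 + $13,169.10 = $3,580.46

$3,580.46


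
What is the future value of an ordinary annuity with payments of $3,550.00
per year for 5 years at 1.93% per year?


Formula: FV = PMT * ((1+r)^n - 1) / r
Growth factor: (1 + 0.0193)^5 = 1.100297
Numerator: 1.100297 - 1 = 0.100297
FV = $3,550.00 * 0.100297 / 0.0193 = $18,448.50

$18,448.50


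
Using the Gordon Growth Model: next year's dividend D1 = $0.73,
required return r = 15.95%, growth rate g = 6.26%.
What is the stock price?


Formula: P = D1 / (r - g)
Spread: r - g = 0.1595 - 0.0626 = 0.0969
Substituting: P = $0.73 / 0.0969
P = $7.53

$7.53


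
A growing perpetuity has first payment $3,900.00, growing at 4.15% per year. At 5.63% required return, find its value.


Formula: PV = C / (r - g)
Spread: r - g = 0.0563 - 0.0415 = 0.0148
Substituting: PV = $3,900.00 / 0.0148
PV = $263,513.51

$263,513.51


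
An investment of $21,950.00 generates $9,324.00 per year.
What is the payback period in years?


Formula: Payback = investment / annual cash flow
Substituting: Payback = $21,950.00 / $9,324.00
Payback = 2.3541 years

2.3541 years


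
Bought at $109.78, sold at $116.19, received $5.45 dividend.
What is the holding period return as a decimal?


Formula: HPR = (P1 - P0 + D) / P0
Gain: $116.19 - $109.78 + $5.45 = $11.86
HPR = $11.86 / $109.78 = 0.108

0.108


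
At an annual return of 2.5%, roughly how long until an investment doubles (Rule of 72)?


Formula: Years ≈ 72 / r
Substituting: Years ≈ 72 / 2.5
Years ≈ 28.8

28.8 years


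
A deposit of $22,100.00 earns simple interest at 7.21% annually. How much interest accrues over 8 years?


Formula: I = P * r * t
Substituting: I = $22,100.00 * 0.0721 * 8
Step: I = $22,100.00 * 0.5768
I = $12,747.28

$12,747.28


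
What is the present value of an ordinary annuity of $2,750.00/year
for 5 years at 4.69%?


Formula: PV = PMT * (1 - (1+r)^(-n)) / r
Discount factor: (1 + 0.0469)^(-5) = 0.795196
Bracket: 1 - 0.795196 = 0.204804
PV = $2,750.00 * 0.204804 / 0.0469 = $12,008.78

$12,008.78


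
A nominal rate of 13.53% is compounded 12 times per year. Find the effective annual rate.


Formula: EAR = (1 + r/m)^m - 1
Period rate: r/m = 0.1353 / 12 = 0.011275
Compounding: (1 + 0.011275)^12 = 1.144014
EAR = 1.144014 - 1 = 0.144014

0.144014


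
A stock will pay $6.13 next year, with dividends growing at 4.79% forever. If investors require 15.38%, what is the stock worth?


Formula: P = D1 / (r - g)
Spread: r - g = 0.1538 - 0.0479 = 0.1059
Substituting: P = $6.13 / 0.1059
P = $57.88

$57.88


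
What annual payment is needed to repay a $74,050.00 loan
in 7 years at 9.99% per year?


Formula: PMT = PV * r / (1 - (1+r)^(-n))
Denominator: 1 - (1 + 0.0999)^(-7) = 0.486515
Numerator: $74,050.00 * 0.0999 = 7397.595
PMT = 7397.595 / 0.486515 = $15,205.27

$15,205.27


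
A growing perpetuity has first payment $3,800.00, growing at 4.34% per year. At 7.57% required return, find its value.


Formula: PV = C / (r - g)
Spread: r - g = 0.0757 - 0.0434 = 0.0323
Substituting: PV = $3,800.00 / 0.0323
PV = $117,647.06

$117,647.06


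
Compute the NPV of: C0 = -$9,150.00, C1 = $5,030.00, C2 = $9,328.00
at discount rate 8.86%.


Formula: NPV = C0 + C1/(1+r) + C2/(1+r)^2
Discount C1: $5,030.00 / (1 + 0.0886) = $4,620.61
Discount C2: $9,328.00 / (1 + 0.0886)^2 = $7,871.40
NPV = -$9,150.00 + $4,620.61 + $7,871.40 = $3,342.01

$3,342.01


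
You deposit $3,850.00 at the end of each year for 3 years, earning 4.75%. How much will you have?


Formula: FV = PMT * ((1+r)^n - 1) / r
Growth factor: (1 + 0.0475)^3 = 1.149376
Numerator: 1.149376 - 1 = 0.149376
FV = $3,850.00 * 0.149376 / 0.0475 = $12,107.31

$12,107.31


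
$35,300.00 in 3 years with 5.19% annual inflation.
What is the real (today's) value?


Formula: Real value = nominal / (1 + inflation)^years
Price level: (1 + 0.0519)^3 = 1.163921
Real value = $35,300.00 / 1.163921 = $30,328.53

$30,328.53


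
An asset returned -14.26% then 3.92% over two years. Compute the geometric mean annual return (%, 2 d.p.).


Formula: Geometric mean = ((1+r1)*(1+r2))^(1/2) - 1
Product: (1 + -0.1426) * (1 + 0.0392) = 0.8574 * 1.0392 = 0.89101
Square root: 0.89101^0.5 = 0.943933
Geometric mean = 0.943933 - 1 = -0.056067
As percentage: -5.61%

-5.61%


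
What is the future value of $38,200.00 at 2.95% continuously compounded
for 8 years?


Formula: FV = P * e^(r*t)
Exponent: r*t = 0.0295 * 8 = 0.236
e^(0.236) = 1.266174
FV = $38,200.00 * 1.266174 = $48,367.86

$48,367.86


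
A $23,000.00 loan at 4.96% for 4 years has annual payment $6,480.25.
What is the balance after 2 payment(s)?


Formula: Balance = PV*(1+r)^k - PMT*((1+r)^k - 1)/r
Growth: (1 + 0.0496)^2 = 1.10166
Accumulated factor: ((1+r)^k - 1)/r = 2.0496
Balance = $23,000.00 * 1.10166 - $6,480.25 * 2.0496
Balance = $12,056.26

$12,056.26


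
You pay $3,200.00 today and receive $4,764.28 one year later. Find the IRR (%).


Formula: IRR = C1/C0 - 1
Substituting: IRR = $4,764.28 / $3,200.00 - 1
Ratio: 1.488837 - 1 = 0.488837
IRR = 48.8837%

48.8837%


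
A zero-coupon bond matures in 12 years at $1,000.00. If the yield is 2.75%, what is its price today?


Formula: Price = FV / (1 + r)^n
Substituting: Price = $1,000.00 / (1 + 0.0275)^12
Discount factor: (1.0275)^12 = 1.384784
Price = $1,000.00 / 1.384784 = $722.13

$722.13


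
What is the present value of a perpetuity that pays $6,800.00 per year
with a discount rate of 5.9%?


Formula: PV = C / r
Substituting: PV = $6,800.00 / 0.059
PV = $115,254.24

$115,254.24


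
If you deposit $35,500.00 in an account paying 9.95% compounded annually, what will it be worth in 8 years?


Formula: FV = P * (1 + r)^n
Substituting: FV = $35,500.00 * (1 + 0.0995)^8
Growth factor: (1.0995)^8 = 2.135806
FV = $35,500.00 * 2.135806 = $75,821.12

$75,821.12


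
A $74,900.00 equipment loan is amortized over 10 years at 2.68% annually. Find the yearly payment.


Formula: PMT = PV * r / (1 - (1+r)^(-n))
Denominator: 1 - (1 + 0.0268)^(-10) = 0.232389
Numerator: $74,900.00 * 0.0268 = 2007.32
PMT = 2007.32 / 0.232389 = $8,637.77

$8,637.77


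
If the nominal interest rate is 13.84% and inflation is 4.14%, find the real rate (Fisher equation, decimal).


Formula: (1 + r_real) = (1 + r_nom) / (1 + inflation)
Substituting: (1 + r_real) = 1.1384 / 1.0414
(1 + r_real) = 1.093144
r_real = 1.093144 - 1 = 0.093144

0.093144


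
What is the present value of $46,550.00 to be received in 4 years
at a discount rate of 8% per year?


Formula: PV = FV / (1 + r)^n
Substituting: PV = $46,550.00 / (1 + 0.08)^4
Discount factor: (1.08)^4 = 1.360489
PV = $46,550.00 / 1.360489 = $34,215.64

$34,215.64


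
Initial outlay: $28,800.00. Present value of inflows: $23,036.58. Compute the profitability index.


Formula: PI = PV(cash flows) / initial investment
Substituting: PI = $23,036.58 / $28,800.00
PI = 0.7999

0.7999


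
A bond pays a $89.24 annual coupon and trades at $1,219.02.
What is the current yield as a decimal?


Formula: Current yield = annual coupon / price
Substituting: CY = $89.24 / $1,219.02
CY = 0.073206

0.073206


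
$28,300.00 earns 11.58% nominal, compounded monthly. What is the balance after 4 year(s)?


Formula: FV = P * (1 + r/m)^(m*t)
Period rate: r/m = 0.1158 / 12 = 0.00965
Total periods: m*t = 12 * 4 = 48
Growth factor: (1 + 0.00965)^48 = 1.585626
FV = $28,300.00 * 1.585626 = $44,873.22

$44,873.22


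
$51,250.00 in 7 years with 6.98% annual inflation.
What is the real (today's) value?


Formula: Real value = nominal / (1 + inflation)^years
Price level: (1 + 0.0698)^7 = 1.603682
Real value = $51,250.00 / 1.603682 = $31,957.71

$31,957.71


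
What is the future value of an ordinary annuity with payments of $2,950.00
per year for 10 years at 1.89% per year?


Formula: FV = PMT * ((1+r)^n - 1) / r
Growth factor: (1 + 0.0189)^10 = 1.205912
Numerator: 1.205912 - 1 = 0.205912
FV = $2,950.00 * 0.205912 / 0.0189 = $32,139.71

$32,139.71


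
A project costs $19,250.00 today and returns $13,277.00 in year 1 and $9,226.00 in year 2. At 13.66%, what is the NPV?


Formula: NPV = C0 + C1/(1+r) + C2/(1+r)^2
Discount C1: $13,277.00 / (1 + 0.1366) = $11,681.33
Discount C2: $9,226.00 / (1 + 0.1366)^2 = $7,141.64
NPV = -$19,250.00 + $11,681.33 + $7,141.64 = -$427.03

-$427.03


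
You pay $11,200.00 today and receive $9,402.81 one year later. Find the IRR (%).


Formula: IRR = C1/C0 - 1
Substituting: IRR = $9,402.81 / $11,200.00 - 1
Ratio: 0.839537 - 1 = -0.160463
IRR = -16.0463%

-16.0463%


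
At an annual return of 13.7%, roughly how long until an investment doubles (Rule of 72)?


Formula: Years ≈ 72 / r
Substituting: Years ≈ 72 / 13.7
Years ≈ 5.3

5.3 years


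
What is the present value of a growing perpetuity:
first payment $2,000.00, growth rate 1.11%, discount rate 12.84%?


Formula: PV = C / (r - g)
Spread: r - g = 0.1284 - 0.0111 = 0.1173
Substituting: PV = $2,000.00 / 0.1173
PV = $17,050.30

$17,050.30


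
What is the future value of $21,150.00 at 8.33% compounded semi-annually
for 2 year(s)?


Formula: FV = P * (1 + r/m)^(m*t)
Period rate: r/m = 0.0833 / 2 = 0.04165
Total periods: m*t = 2 * 2 = 4
Growth factor: (1 + 0.04165)^4 = 1.1773
FV = $21,150.00 * 1.1773 = $24,899.90

$24,899.90
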